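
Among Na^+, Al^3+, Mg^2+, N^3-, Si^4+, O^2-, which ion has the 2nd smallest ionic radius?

Al^3+

Isoelectronic series (10 e⁻ each). Size is set by nuclear charge: more protons means a smaller ion. Si^4+ (Z=14), Al^3+ (Z=13), Mg^2+ (Z=12), Na^+ (Z=11), O^2- (Z=8), N^3- (Z=7).
That gives Si^4+ < Al^3+ < Mg^2+ < Na^+ < O^2- < N^3-. From the smallest end, number 2 is Al^3+.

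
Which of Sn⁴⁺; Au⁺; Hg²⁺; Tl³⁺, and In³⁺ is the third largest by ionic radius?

Tl³⁺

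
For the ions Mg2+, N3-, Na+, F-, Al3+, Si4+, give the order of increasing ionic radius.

All of these have 10 electrons (isoelectronic). With the same electron cloud, the ion with the most protons pulls it in tightest. Nuclear charges: Si4+ (Z=14), Al3+ (Z=13), Mg2+ (Z=12), Na+ (Z=11), F- (Z=9), N3- (Z=7). Highest Z is smallest.

Si4+ < Al3+ < Mg2+ < Na+ < F- < N3-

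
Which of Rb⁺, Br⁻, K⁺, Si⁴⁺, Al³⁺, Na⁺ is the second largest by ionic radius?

Si⁴⁺ (Z=14, 10 e⁻), Al³⁺ (Z=13, 10 e⁻), Na⁺ (Z=11, 10 e⁻), K⁺ (Z=19, 18 e⁻), Rb⁺ (Z=37, 36 e⁻), Br⁻ (Z=35, 36 e⁻). Si⁴⁺ < Al³⁺ (both 10 e⁻, Z=14>13); Al³⁺ < Na⁺ (isoelectronic, higher Z=13 is smaller); Na⁺ < K⁺ (same group, period 3 vs 4); K⁺ < Rb⁺ (same group, period 4 vs 5); Rb⁺ < Br⁻ (isoelectronic, higher Z=37 is smaller).
Full ascending order: Si⁴⁺ < Al³⁺ < Na⁺ < K⁺ < Rb⁺ < Br⁻. Counting from the largest, position 2 is Rb⁺.

Rb⁺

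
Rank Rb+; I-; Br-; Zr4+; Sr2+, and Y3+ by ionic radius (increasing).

First list Z and electron count for each: Zr4+: 36 e⁻, Z=40, Y3+: 36 e⁻, Z=39, Sr2+: 36 e⁻, Z=38, Rb+: 36 e⁻, Z=37, Br-: 36 e⁻, Z=35, I-: 54 e⁻, Z=53. Zr4+ < Y3+ (isoelectronic, higher Z=40 is smaller); Y3+ < Sr2+ (both 36 e⁻, Z=39>38); Sr2+ < Rb+ (isoelectronic, higher Z=38 is smaller); Rb+ < Br- (both 36 e⁻, Z=37>35); Br- < I- (same group, 1 shell fewer).

Zr4+ < Y3+ < Sr2+ < Rb+ < Br- < I-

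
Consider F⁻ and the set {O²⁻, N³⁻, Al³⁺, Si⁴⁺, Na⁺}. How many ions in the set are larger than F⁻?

2

These species are isoelectronic with 10 electrons. The only difference is the number of protons: Si⁴⁺ (Z=14), Al³⁺ (Z=13), Na⁺ (Z=11), F⁻ (Z=9), O²⁻ (Z=8), N³⁻ (Z=7). The strongest nuclear pull (Si⁴⁺) gives the smallest ion.
Ordering all of them (including F⁻) by radius gives Si⁴⁺ < Al³⁺ < Na⁺ < F⁻ < O²⁻ < N³⁻. That's 2.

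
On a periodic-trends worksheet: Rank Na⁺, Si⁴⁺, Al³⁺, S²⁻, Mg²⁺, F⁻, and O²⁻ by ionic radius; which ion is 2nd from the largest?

First list Z and electron count for each: Si⁴⁺ has 10 e⁻ (Z=14), Al³⁺ has 10 e⁻ (Z=13), Mg²⁺ has 10 e⁻ (Z=12), Na⁺ has 10 e⁻ (Z=11), F⁻ has 10 e⁻ (Z=9), O²⁻ has 10 e⁻ (Z=8), S²⁻ has 18 e⁻ (Z=16). Si⁴⁺ < Al³⁺ (both 10 e⁻, Z=14>13); Al³⁺ < Mg²⁺ (isoelectronic, higher Z=13 is smaller); Mg²⁺ < Na⁺ (both 10 e⁻, Z=12>11); Na⁺ < F⁻ (both 10 e⁻, Z=11>9); F⁻ < O²⁻ (isoelectronic, higher Z=9 is smaller); O²⁻ < S²⁻ (same group, period 2 vs 3).
That gives Si⁴⁺ < Al³⁺ < Mg²⁺ < Na⁺ < F⁻ < O²⁻ < S²⁻. From the largest end, number 2 is O²⁻.

O²⁻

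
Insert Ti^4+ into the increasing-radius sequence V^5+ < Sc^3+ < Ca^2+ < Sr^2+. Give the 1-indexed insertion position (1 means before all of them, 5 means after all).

2

Work out protons and electrons: V^5+ (Z=23, 18 e⁻), Ti^4+ (Z=22, 18 e⁻), Sc^3+ (Z=21, 18 e⁻), Ca^2+ (Z=20, 18 e⁻), Sr^2+ (Z=38, 36 e⁻). V^5+ < Ti^4+ (isoelectronic, higher Z=23 is smaller); Ti^4+ < Sc^3+ (both 18 e⁻, Z=22>21); Sc^3+ < Ca^2+ (both 18 e⁻, Z=21>20); Ca^2+ < Sr^2+ (same group, period 4 vs 5).
The complete sequence is V^5+ < Ti^4+ < Sc^3+ < Ca^2+ < Sr^2+. Ti^4+ sits at position 2.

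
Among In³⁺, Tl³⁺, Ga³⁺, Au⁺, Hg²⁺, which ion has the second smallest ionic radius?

In³⁺

First list Z and electron count for each: Ga³⁺: 28 e⁻, Z=31, In³⁺: 46 e⁻, Z=49, Tl³⁺: 78 e⁻, Z=81, Hg²⁺: 78 e⁻, Z=80, Au⁺: 78 e⁻, Z=79. Ga³⁺ < In³⁺ (same group, 1 shell fewer); In³⁺ < Tl³⁺ (same group, period 5 vs 6); Tl³⁺ < Hg²⁺ (both 78 e⁻, Z=81>80); Hg²⁺ < Au⁺ (isoelectronic, higher Z=80 is smaller).
That gives Ga³⁺ < In³⁺ < Tl³⁺ < Hg²⁺ < Au⁺. From the smallest end, number 2 is In³⁺.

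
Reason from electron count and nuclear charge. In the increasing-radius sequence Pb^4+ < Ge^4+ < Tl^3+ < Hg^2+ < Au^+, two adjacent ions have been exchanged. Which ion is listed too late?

Scanning neighbour by neighbour, only Pb^4+/Ge^4+ violates a trend: Ge^4+ and Pb^4+ are in one column with the same charge; the lighter period-4 ion has 2 fewer shells and is smaller. That makes Ge^4+ the one sitting a position late relative to where it belongs.

Ge^4+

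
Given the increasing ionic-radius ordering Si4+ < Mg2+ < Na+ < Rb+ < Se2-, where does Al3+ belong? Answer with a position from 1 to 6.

2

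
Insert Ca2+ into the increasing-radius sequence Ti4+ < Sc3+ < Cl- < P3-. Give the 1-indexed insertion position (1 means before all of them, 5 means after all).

3

Isoelectronic series (18 e⁻ each). Size is set by nuclear charge: more protons means a smaller ion. Ti4+ (Z=22), Sc3+ (Z=21), Ca2+ (Z=20), Cl- (Z=17), P3- (Z=15).
With Ca2+ included the full order is Ti4+ < Sc3+ < Ca2+ < Cl- < P3-, so it takes position 3.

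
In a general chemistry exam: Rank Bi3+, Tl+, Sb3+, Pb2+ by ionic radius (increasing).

Sb3+ < Bi3+ < Pb2+ < Tl+

First list Z and electron count for each: Sb3+ (Z=51, 48 e⁻), Bi3+ (Z=83, 80 e⁻), Pb2+ (Z=82, 80 e⁻), Tl+ (Z=81, 80 e⁻). Sb3+ < Bi3+ (same group, period 5 vs 6); Bi3+ < Pb2+ (isoelectronic, higher Z=83 is smaller); Pb2+ < Tl+ (both 80 e⁻, Z=82>81).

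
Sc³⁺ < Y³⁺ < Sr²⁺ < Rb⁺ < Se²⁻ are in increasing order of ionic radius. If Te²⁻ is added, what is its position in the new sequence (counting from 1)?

6

Electron counts and nuclear charges: Sc³⁺ (Z=21, 18 e⁻), Y³⁺ (Z=39, 36 e⁻), Sr²⁺ (Z=38, 36 e⁻), Rb⁺ (Z=37, 36 e⁻), Se²⁻ (Z=34, 36 e⁻), Te²⁻ (Z=52, 54 e⁻). Sc³⁺ < Y³⁺ (same group, period 4 vs 5); Y³⁺ < Sr²⁺ (isoelectronic, higher Z=39 is smaller); Sr²⁺ < Rb⁺ (isoelectronic, higher Z=38 is smaller); Rb⁺ < Se²⁻ (isoelectronic, higher Z=37 is smaller); Se²⁻ < Te²⁻ (same group, period 4 vs 5).
Merged order: Sc³⁺ < Y³⁺ < Sr²⁺ < Rb⁺ < Se²⁻ < Te²⁻ — Te²⁻ is number 6.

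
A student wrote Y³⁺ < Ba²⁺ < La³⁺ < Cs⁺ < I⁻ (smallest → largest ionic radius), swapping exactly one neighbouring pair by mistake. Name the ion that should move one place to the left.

La³⁺

The pair Ba²⁺, La³⁺ is the wrong way round — they are isoelectronic (54 e⁻) and La has more protons than Ba (57 vs 56), making La³⁺ smaller. All other adjacent pairs agree with periodic trends, so La³⁺ is the misplaced ion.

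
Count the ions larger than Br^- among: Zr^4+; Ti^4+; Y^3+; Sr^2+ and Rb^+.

First list Z and electron count for each: Ti^4+: 18 e⁻, Z=22, Zr^4+: 36 e⁻, Z=40, Y^3+: 36 e⁻, Z=39, Sr^2+: 36 e⁻, Z=38, Rb^+: 36 e⁻, Z=37, Br^-: 36 e⁻, Z=35. Ti^4+ < Zr^4+ (same group, period 4 vs 5); Zr^4+ < Y^3+ (isoelectronic, higher Z=40 is smaller); Y^3+ < Sr^2+ (isoelectronic, higher Z=39 is smaller); Sr^2+ < Rb^+ (both 36 e⁻, Z=38>37); Rb^+ < Br^- (isoelectronic, higher Z=37 is smaller).
Ordering all of them (including Br^-) by radius gives Ti^4+ < Zr^4+ < Y^3+ < Sr^2+ < Rb^+ < Br^-. That's 0.

0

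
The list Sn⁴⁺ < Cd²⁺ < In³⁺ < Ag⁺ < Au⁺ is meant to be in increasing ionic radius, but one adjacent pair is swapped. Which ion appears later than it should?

In³⁺

Compare adjacent ions: they are isoelectronic (46 e⁻) and In has more protons than Cd (49 vs 48), making In³⁺ smaller — yet in this increasing list Cd²⁺ sits before In³⁺. Nothing else is reversed, so In³⁺ should move one place to the left.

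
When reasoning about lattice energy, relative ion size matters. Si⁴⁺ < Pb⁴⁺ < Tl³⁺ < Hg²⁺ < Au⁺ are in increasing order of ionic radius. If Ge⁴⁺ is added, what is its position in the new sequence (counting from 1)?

2

First list Z and electron count for each: Si⁴⁺ (Z=14, 10 e⁻), Ge⁴⁺ (Z=32, 28 e⁻), Pb⁴⁺ (Z=82, 78 e⁻), Tl³⁺ (Z=81, 78 e⁻), Hg²⁺ (Z=80, 78 e⁻), Au⁺ (Z=79, 78 e⁻). Si⁴⁺ < Ge⁴⁺ (same group, period 3 vs 4); Ge⁴⁺ < Pb⁴⁺ (same group, 2 shells fewer); Pb⁴⁺ < Tl³⁺ (isoelectronic, higher Z=82 is smaller); Tl³⁺ < Hg²⁺ (isoelectronic, higher Z=81 is smaller); Hg²⁺ < Au⁺ (both 78 e⁻, Z=80>79).
Merged order: Si⁴⁺ < Ge⁴⁺ < Pb⁴⁺ < Tl³⁺ < Hg²⁺ < Au⁺ — Ge⁴⁺ is number 2.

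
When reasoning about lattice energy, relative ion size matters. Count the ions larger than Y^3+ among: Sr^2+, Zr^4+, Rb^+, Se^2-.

Each ion has 36 electrons. The ranking follows nuclear charge in reverse — greater Z gives a smaller radius. Zr^4+ (Z=40), Y^3+ (Z=39), Sr^2+ (Z=38), Rb^+ (Z=37), Se^2- (Z=34).
Relative to Y^3+, the ions that are larger are Sr^2+, Rb^+, Se^2-. So 3 are larger.

3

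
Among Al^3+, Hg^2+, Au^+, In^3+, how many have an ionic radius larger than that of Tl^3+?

2

Tabulating Z and e⁻: Al^3+ has 10 e⁻ (Z=13), In^3+ has 46 e⁻ (Z=49), Tl^3+ has 78 e⁻ (Z=81), Hg^2+ has 78 e⁻ (Z=80), Au^+ has 78 e⁻ (Z=79). Al^3+ < In^3+ (same group, 2 shells fewer); In^3+ < Tl^3+ (same group, 1 shell fewer); Tl^3+ < Hg^2+ (both 78 e⁻, Z=81>80); Hg^2+ < Au^+ (both 78 e⁻, Z=80>79).
Placing each against Tl^3+: smaller — Al^3+, In^3+; larger — Hg^2+, Au^+. That's 2.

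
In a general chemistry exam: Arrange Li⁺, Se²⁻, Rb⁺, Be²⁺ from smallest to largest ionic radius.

Be²⁺ < Li⁺ < Rb⁺ < Se²⁻

Tabulating Z and e⁻: Be²⁺ (Z=4, 2 e⁻), Li⁺ (Z=3, 2 e⁻), Rb⁺ (Z=37, 36 e⁻), Se²⁻ (Z=34, 36 e⁻). Be²⁺ < Li⁺ (isoelectronic, higher Z=4 is smaller); Li⁺ < Rb⁺ (same group, period 2 vs 5); Rb⁺ < Se²⁻ (both 36 e⁻, Z=37>34).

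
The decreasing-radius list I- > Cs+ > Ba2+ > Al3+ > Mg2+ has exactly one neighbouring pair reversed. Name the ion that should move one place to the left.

Mg2+

Scanning neighbour by neighbour, only Al3+/Mg2+ violates a trend: they are isoelectronic (10 e⁻) and Al has more protons than Mg (13 vs 12), making Al3+ smaller. That makes Mg2+ the one sitting a position late relative to where it belongs.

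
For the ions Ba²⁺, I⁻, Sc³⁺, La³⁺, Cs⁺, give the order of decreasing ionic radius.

I⁻ > Cs⁺ > Ba²⁺ > La³⁺ > Sc³⁺

First list Z and electron count for each: Sc³⁺: 18 e⁻, Z=21, La³⁺: 54 e⁻, Z=57, Ba²⁺: 54 e⁻, Z=56, Cs⁺: 54 e⁻, Z=55, I⁻: 54 e⁻, Z=53. Sc³⁺ < La³⁺ (same group, 2 shells fewer); La³⁺ < Ba²⁺ (both 54 e⁻, Z=57>56); Ba²⁺ < Cs⁺ (isoelectronic, higher Z=56 is smaller); Cs⁺ < I⁻ (both 54 e⁻, Z=55>53).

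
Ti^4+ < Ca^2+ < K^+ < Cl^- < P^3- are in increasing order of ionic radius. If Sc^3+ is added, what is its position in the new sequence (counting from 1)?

2

Each ion has 18 electrons. The ranking follows nuclear charge in reverse — greater Z gives a smaller radius. Ti^4+ (Z=22), Sc^3+ (Z=21), Ca^2+ (Z=20), K^+ (Z=19), Cl^- (Z=17), P^3- (Z=15).
With Sc^3+ included the full order is Ti^4+ < Sc^3+ < Ca^2+ < K^+ < Cl^- < P^3-, so it takes position 2.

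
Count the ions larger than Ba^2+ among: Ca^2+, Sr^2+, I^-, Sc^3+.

Electron counts and nuclear charges: Sc^3+ (Z=21, 18 e⁻), Ca^2+ (Z=20, 18 e⁻), Sr^2+ (Z=38, 36 e⁻), Ba^2+ (Z=56, 54 e⁻), I^- (Z=53, 54 e⁻). Sc^3+ < Ca^2+ (both 18 e⁻, Z=21>20); Ca^2+ < Sr^2+ (same group, 1 shell fewer); Sr^2+ < Ba^2+ (same group, 1 shell fewer); Ba^2+ < I^- (isoelectronic, higher Z=56 is smaller).
Placing each against Ba^2+: smaller — Sc^3+, Ca^2+, Sr^2+; larger — I^-. Count: 1.

1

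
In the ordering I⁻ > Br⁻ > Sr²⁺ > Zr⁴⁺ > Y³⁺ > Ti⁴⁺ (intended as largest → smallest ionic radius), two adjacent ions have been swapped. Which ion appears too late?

Y³⁺

The pair Zr⁴⁺, Y³⁺ is the wrong way round — they are isoelectronic (36 e⁻) and Zr has more protons than Y (40 vs 39), making Zr⁴⁺ smaller. All other adjacent pairs agree with periodic trends, so Y³⁺ is the misplaced ion.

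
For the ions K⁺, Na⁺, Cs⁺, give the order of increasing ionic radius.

All are in the same group with charge +1. Radius grows down the group as n (the outermost shell) increases.

Na⁺ < K⁺ < Cs⁺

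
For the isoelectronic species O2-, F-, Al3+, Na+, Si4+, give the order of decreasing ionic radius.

All of these have 10 electrons (isoelectronic). With the same electron cloud, the ion with the most protons pulls it in tightest. Nuclear charges: Si4+ (Z=14), Al3+ (Z=13), Na+ (Z=11), F- (Z=9), O2- (Z=8). Highest Z is smallest.

O2- > F- > Na+ > Al3+ > Si4+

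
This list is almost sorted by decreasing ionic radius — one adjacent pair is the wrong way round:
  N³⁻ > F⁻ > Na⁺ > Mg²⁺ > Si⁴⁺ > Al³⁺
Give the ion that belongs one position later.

Si⁴⁺

Check each adjacent pair. Si⁴⁺ and Al³⁺ are reversed: they are isoelectronic (10 e⁻) and Si has more protons than Al (14 vs 13), making Si⁴⁺ smaller. No other neighbouring pair contradicts the periodic trends, so Si⁴⁺ is the ion listed too early.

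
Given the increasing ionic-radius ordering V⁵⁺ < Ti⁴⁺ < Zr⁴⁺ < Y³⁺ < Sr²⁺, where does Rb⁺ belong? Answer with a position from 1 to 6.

6

First list Z and electron count for each: V⁵⁺ (Z=23, 18 e⁻), Ti⁴⁺ (Z=22, 18 e⁻), Zr⁴⁺ (Z=40, 36 e⁻), Y³⁺ (Z=39, 36 e⁻), Sr²⁺ (Z=38, 36 e⁻), Rb⁺ (Z=37, 36 e⁻). V⁵⁺ < Ti⁴⁺ (isoelectronic, higher Z=23 is smaller); Ti⁴⁺ < Zr⁴⁺ (same group, 1 shell fewer); Zr⁴⁺ < Y³⁺ (isoelectronic, higher Z=40 is smaller); Y³⁺ < Sr²⁺ (isoelectronic, higher Z=39 is smaller); Sr²⁺ < Rb⁺ (both 36 e⁻, Z=38>37).
Merged order: V⁵⁺ < Ti⁴⁺ < Zr⁴⁺ < Y³⁺ < Sr²⁺ < Rb⁺ — Rb⁺ is number 6.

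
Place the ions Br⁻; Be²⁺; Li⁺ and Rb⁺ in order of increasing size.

Be²⁺ < Li⁺ < Rb⁺ < Br⁻

Be²⁺: 2 e⁻, Z=4, Li⁺: 2 e⁻, Z=3, Rb⁺: 36 e⁻, Z=37, Br⁻: 36 e⁻, Z=35. Be²⁺ < Li⁺ (both 2 e⁻, Z=4>3); Li⁺ < Rb⁺ (same group, period 2 vs 5); Rb⁺ < Br⁻ (isoelectronic, higher Z=37 is smaller).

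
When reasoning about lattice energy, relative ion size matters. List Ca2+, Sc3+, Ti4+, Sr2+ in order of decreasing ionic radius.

First list Z and electron count for each: Ti4+ (Z=22, 18 e⁻), Sc3+ (Z=21, 18 e⁻), Ca2+ (Z=20, 18 e⁻), Sr2+ (Z=38, 36 e⁻). Ti4+ < Sc3+ (isoelectronic, higher Z=22 is smaller); Sc3+ < Ca2+ (isoelectronic, higher Z=21 is smaller); Ca2+ < Sr2+ (same group, period 4 vs 5).

Sr2+ > Ca2+ > Sc3+ > Ti4+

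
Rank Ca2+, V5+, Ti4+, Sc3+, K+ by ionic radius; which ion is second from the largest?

Ca2+

These species are isoelectronic with 18 electrons. The only difference is the number of protons: V5+ (Z=23), Ti4+ (Z=22), Sc3+ (Z=21), Ca2+ (Z=20), K+ (Z=19). The strongest nuclear pull (V5+) gives the smallest ion.
Ordering: V5+ < Ti4+ < Sc3+ < Ca2+ < K+. The second largest is Ca2+.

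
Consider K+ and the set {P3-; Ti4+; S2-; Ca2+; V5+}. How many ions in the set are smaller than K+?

3

Each ion has 18 electrons. The ranking follows nuclear charge in reverse — greater Z gives a smaller radius. V5+ (Z=23), Ti4+ (Z=22), Ca2+ (Z=20), K+ (Z=19), S2- (Z=16), P3- (Z=15).
Placing each against K+: smaller — V5+, Ti4+, Ca2+; larger — S2-, P3-. That's 3.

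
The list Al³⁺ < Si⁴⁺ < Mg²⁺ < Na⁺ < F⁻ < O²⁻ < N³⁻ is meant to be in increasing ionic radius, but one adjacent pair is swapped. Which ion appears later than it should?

Si⁴⁺

Compare adjacent ions: both have 10 electrons but Z(Si)=14 > Z(Al)=13, so Si⁴⁺ should be the smaller of the two — yet in this increasing list Al³⁺ sits before Si⁴⁺. Nothing else is reversed, so Si⁴⁺ should move one place to the left.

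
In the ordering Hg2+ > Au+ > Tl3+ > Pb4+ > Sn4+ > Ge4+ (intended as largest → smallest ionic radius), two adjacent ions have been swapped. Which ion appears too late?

Au+

Check each adjacent pair. Hg2+ and Au+ are reversed: both have 78 electrons but Z(Hg)=80 > Z(Au)=79, so Hg2+ should be the smaller of the two. No other neighbouring pair contradicts the periodic trends, so Au+ is the ion listed too late.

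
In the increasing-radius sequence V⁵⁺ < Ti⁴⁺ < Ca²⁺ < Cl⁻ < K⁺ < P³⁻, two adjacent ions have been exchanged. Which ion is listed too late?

Compare adjacent ions: both have 18 electrons but Z(K)=19 > Z(Cl)=17, so K⁺ should be the smaller of the two — yet in this increasing list Cl⁻ sits before K⁺. Nothing else is reversed, so K⁺ should move one place to the left.

K⁺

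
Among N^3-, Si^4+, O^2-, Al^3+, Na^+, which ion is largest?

N^3-

All of these have 10 electrons (isoelectronic). With the same electron cloud, the ion with the most protons pulls it in tightest. Nuclear charges: Si^4+ (Z=14), Al^3+ (Z=13), Na^+ (Z=11), O^2- (Z=8), N^3- (Z=7). Highest Z is smallest.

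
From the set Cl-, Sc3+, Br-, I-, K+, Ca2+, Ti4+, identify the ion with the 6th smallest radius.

Tabulating Z and e⁻: Ti4+ (Z=22, 18 e⁻), Sc3+ (Z=21, 18 e⁻), Ca2+ (Z=20, 18 e⁻), K+ (Z=19, 18 e⁻), Cl- (Z=17, 18 e⁻), Br- (Z=35, 36 e⁻), I- (Z=53, 54 e⁻). Ti4+ < Sc3+ (both 18 e⁻, Z=22>21); Sc3+ < Ca2+ (isoelectronic, higher Z=21 is smaller); Ca2+ < K+ (both 18 e⁻, Z=20>19); K+ < Cl- (both 18 e⁻, Z=19>17); Cl- < Br- (same group, period 3 vs 4); Br- < I- (same group, period 4 vs 5).
Full ascending order: Ti4+ < Sc3+ < Ca2+ < K+ < Cl- < Br- < I-. Counting from the smallest, position 6 is Br-.

Br-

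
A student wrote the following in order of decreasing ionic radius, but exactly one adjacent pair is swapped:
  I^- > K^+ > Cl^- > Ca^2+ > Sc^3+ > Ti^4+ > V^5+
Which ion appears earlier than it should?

K^+

Scanning neighbour by neighbour, only K^+/Cl^- violates a trend: both have 18 electrons but Z(K)=19 > Z(Cl)=17, so K^+ should be the smaller of the two. That makes K^+ the one sitting a position early relative to where it belongs.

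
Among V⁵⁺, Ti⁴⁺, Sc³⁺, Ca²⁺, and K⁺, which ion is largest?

K⁺

These species are isoelectronic with 18 electrons. The only difference is the number of protons: V⁵⁺ (Z=23), Ti⁴⁺ (Z=22), Sc³⁺ (Z=21), Ca²⁺ (Z=20), K⁺ (Z=19). The strongest nuclear pull (V⁵⁺) gives the smallest ion.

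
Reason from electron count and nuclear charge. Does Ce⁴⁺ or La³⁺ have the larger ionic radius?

Isoelectronic series (54 e⁻ each). Size is set by nuclear charge: more protons means a smaller ion. Ce⁴⁺ (Z=58), La³⁺ (Z=57).

La³⁺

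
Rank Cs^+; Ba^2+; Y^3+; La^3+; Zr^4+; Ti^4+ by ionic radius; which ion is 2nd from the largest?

Ba^2+

Electron counts and nuclear charges: Ti^4+: 18 e⁻, Z=22, Zr^4+: 36 e⁻, Z=40, Y^3+: 36 e⁻, Z=39, La^3+: 54 e⁻, Z=57, Ba^2+: 54 e⁻, Z=56, Cs^+: 54 e⁻, Z=55. Ti^4+ < Zr^4+ (same group, 1 shell fewer); Zr^4+ < Y^3+ (isoelectronic, higher Z=40 is smaller); Y^3+ < La^3+ (same group, 1 shell fewer); La^3+ < Ba^2+ (isoelectronic, higher Z=57 is smaller); Ba^2+ < Cs^+ (isoelectronic, higher Z=56 is smaller).
So the order is Ti^4+ < Zr^4+ < Y^3+ < La^3+ < Ba^2+ < Cs^+; the 2nd-largest ion is Ba^2+.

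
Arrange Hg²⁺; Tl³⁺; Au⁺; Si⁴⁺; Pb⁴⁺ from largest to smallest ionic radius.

Electron counts and nuclear charges: Si⁴⁺ has 10 e⁻ (Z=14), Pb⁴⁺ has 78 e⁻ (Z=82), Tl³⁺ has 78 e⁻ (Z=81), Hg²⁺ has 78 e⁻ (Z=80), Au⁺ has 78 e⁻ (Z=79). Si⁴⁺ < Pb⁴⁺ (same group, 3 shells fewer); Pb⁴⁺ < Tl³⁺ (isoelectronic, higher Z=82 is smaller); Tl³⁺ < Hg²⁺ (isoelectronic, higher Z=81 is smaller); Hg²⁺ < Au⁺ (both 78 e⁻, Z=80>79).

Au⁺ > Hg²⁺ > Tl³⁺ > Pb⁴⁺ > Si⁴⁺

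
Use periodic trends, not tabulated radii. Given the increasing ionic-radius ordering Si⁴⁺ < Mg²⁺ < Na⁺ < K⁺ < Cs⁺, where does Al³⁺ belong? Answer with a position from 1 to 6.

2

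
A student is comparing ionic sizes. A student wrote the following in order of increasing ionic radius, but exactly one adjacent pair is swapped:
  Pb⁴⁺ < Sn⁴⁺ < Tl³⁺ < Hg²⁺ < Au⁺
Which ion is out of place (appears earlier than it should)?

Scanning neighbour by neighbour, only Pb⁴⁺/Sn⁴⁺ violates a trend: same group and charge — period 5 sits above period 6, so Sn⁴⁺ is smaller. That makes Pb⁴⁺ the one sitting a position early relative to where it belongs.

Pb⁴⁺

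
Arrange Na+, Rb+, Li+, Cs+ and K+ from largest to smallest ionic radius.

Cs+ > Rb+ > K+ > Na+ > Li+

These ions sit in one column with identical charge. Each step down the periodic table adds a principal shell, increasing the radius.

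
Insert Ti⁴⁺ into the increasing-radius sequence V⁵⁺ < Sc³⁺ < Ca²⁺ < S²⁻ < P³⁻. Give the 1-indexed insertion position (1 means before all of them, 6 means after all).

All of these have 18 electrons (isoelectronic). With the same electron cloud, the ion with the most protons pulls it in tightest. Nuclear charges: V⁵⁺ (Z=23), Ti⁴⁺ (Z=22), Sc³⁺ (Z=21), Ca²⁺ (Z=20), S²⁻ (Z=16), P³⁻ (Z=15). Highest Z is smallest.
With Ti⁴⁺ included the full order is V⁵⁺ < Ti⁴⁺ < Sc³⁺ < Ca²⁺ < S²⁻ < P³⁻, so it takes position 2.

2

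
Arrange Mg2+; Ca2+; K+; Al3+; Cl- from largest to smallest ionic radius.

Cl- > K+ > Ca2+ > Mg2+ > Al3+

Tabulating Z and e⁻: Al3+ (Z=13, 10 e⁻), Mg2+ (Z=12, 10 e⁻), Ca2+ (Z=20, 18 e⁻), K+ (Z=19, 18 e⁻), Cl- (Z=17, 18 e⁻). Al3+ < Mg2+ (both 10 e⁻, Z=13>12); Mg2+ < Ca2+ (same group, 1 shell fewer); Ca2+ < K+ (isoelectronic, higher Z=20 is smaller); K+ < Cl- (both 18 e⁻, Z=19>17).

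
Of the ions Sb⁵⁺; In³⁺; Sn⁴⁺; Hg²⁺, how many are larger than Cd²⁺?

Electron counts and nuclear charges: Sb⁵⁺: 46 e⁻, Z=51, Sn⁴⁺: 46 e⁻, Z=50, In³⁺: 46 e⁻, Z=49, Cd²⁺: 46 e⁻, Z=48, Hg²⁺: 78 e⁻, Z=80. Sb⁵⁺ < Sn⁴⁺ (isoelectronic, higher Z=51 is smaller); Sn⁴⁺ < In³⁺ (both 46 e⁻, Z=50>49); In³⁺ < Cd²⁺ (isoelectronic, higher Z=49 is smaller); Cd²⁺ < Hg²⁺ (same group, period 5 vs 6).
Overall: Sb⁵⁺ < Sn⁴⁺ < In³⁺ < Cd²⁺ < Hg²⁺. Cd²⁺ has 3 below it and 1 above. That's 1.

1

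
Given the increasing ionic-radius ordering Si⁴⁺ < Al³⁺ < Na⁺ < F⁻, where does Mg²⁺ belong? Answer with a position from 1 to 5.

3

All of these have 10 electrons (isoelectronic). With the same electron cloud, the ion with the most protons pulls it in tightest. Nuclear charges: Si⁴⁺ (Z=14), Al³⁺ (Z=13), Mg²⁺ (Z=12), Na⁺ (Z=11), F⁻ (Z=9). Highest Z is smallest.
With Mg²⁺ included the full order is Si⁴⁺ < Al³⁺ < Mg²⁺ < Na⁺ < F⁻, so it takes position 3.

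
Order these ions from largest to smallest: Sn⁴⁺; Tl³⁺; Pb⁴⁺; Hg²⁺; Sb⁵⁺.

Electron counts and nuclear charges: Sb⁵⁺: 46 e⁻, Z=51, Sn⁴⁺: 46 e⁻, Z=50, Pb⁴⁺: 78 e⁻, Z=82, Tl³⁺: 78 e⁻, Z=81, Hg²⁺: 78 e⁻, Z=80. Sb⁵⁺ < Sn⁴⁺ (isoelectronic, higher Z=51 is smaller); Sn⁴⁺ < Pb⁴⁺ (same group, 1 shell fewer); Pb⁴⁺ < Tl³⁺ (isoelectronic, higher Z=82 is smaller); Tl³⁺ < Hg²⁺ (isoelectronic, higher Z=81 is smaller).

Hg²⁺ > Tl³⁺ > Pb⁴⁺ > Sn⁴⁺ > Sb⁵⁺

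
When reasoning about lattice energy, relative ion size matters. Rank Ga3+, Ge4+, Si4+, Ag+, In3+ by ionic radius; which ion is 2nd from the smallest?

Tabulating Z and e⁻: Si4+ (Z=14, 10 e⁻), Ge4+ (Z=32, 28 e⁻), Ga3+ (Z=31, 28 e⁻), In3+ (Z=49, 46 e⁻), Ag+ (Z=47, 46 e⁻). Si4+ < Ge4+ (same group, period 3 vs 4); Ge4+ < Ga3+ (isoelectronic, higher Z=32 is smaller); Ga3+ < In3+ (same group, 1 shell fewer); In3+ < Ag+ (both 46 e⁻, Z=49>47).
Full ascending order: Si4+ < Ge4+ < Ga3+ < In3+ < Ag+. Counting from the smallest, position 2 is Ge4+.

Ge4+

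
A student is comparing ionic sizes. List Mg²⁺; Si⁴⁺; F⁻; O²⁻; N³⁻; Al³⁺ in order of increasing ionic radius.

Each ion has 10 electrons. The ranking follows nuclear charge in reverse — greater Z gives a smaller radius. Si⁴⁺ (Z=14), Al³⁺ (Z=13), Mg²⁺ (Z=12), F⁻ (Z=9), O²⁻ (Z=8), N³⁻ (Z=7).

Si⁴⁺ < Al³⁺ < Mg²⁺ < F⁻ < O²⁻ < N³⁻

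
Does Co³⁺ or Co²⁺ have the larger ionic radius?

Co²⁺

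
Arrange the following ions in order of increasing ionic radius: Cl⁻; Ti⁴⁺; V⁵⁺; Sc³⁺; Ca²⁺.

V⁵⁺ < Ti⁴⁺ < Sc³⁺ < Ca²⁺ < Cl⁻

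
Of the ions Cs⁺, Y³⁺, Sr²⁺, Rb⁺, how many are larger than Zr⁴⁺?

4

First list Z and electron count for each: Zr⁴⁺ has 36 e⁻ (Z=40), Y³⁺ has 36 e⁻ (Z=39), Sr²⁺ has 36 e⁻ (Z=38), Rb⁺ has 36 e⁻ (Z=37), Cs⁺ has 54 e⁻ (Z=55). Zr⁴⁺ < Y³⁺ (both 36 e⁻, Z=40>39); Y³⁺ < Sr²⁺ (both 36 e⁻, Z=39>38); Sr²⁺ < Rb⁺ (isoelectronic, higher Z=38 is smaller); Rb⁺ < Cs⁺ (same group, period 5 vs 6).
Placing each against Zr⁴⁺: smaller — none; larger — Y³⁺, Sr²⁺, Rb⁺, Cs⁺. Count: 4.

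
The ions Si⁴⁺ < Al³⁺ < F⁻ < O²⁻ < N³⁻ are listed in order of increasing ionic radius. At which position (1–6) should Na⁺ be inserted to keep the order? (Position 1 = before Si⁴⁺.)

3

Isoelectronic series (10 e⁻ each). Size is set by nuclear charge: more protons means a smaller ion. Si⁴⁺ (Z=14), Al³⁺ (Z=13), Na⁺ (Z=11), F⁻ (Z=9), O²⁻ (Z=8), N³⁻ (Z=7).
The complete sequence is Si⁴⁺ < Al³⁺ < Na⁺ < F⁻ < O²⁻ < N³⁻. Na⁺ sits at position 3.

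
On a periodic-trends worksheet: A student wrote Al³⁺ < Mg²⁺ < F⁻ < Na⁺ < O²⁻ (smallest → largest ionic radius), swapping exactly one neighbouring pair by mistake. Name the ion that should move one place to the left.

Na⁺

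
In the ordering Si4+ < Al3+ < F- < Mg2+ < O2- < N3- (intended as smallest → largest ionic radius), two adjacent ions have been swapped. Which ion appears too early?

Check each adjacent pair. F- and Mg2+ are reversed: Mg2+ and F- share 10 electrons; the higher nuclear charge on Mg (Z=12) contracts it more, so Mg2+ < F-. No other neighbouring pair contradicts the periodic trends, so F- is the ion listed too early.

F-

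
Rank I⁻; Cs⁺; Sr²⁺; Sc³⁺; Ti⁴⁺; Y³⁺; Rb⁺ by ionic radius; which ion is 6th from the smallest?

First list Z and electron count for each: Ti⁴⁺ has 18 e⁻ (Z=22), Sc³⁺ has 18 e⁻ (Z=21), Y³⁺ has 36 e⁻ (Z=39), Sr²⁺ has 36 e⁻ (Z=38), Rb⁺ has 36 e⁻ (Z=37), Cs⁺ has 54 e⁻ (Z=55), I⁻ has 54 e⁻ (Z=53). Ti⁴⁺ < Sc³⁺ (isoelectronic, higher Z=22 is smaller); Sc³⁺ < Y³⁺ (same group, period 4 vs 5); Y³⁺ < Sr²⁺ (both 36 e⁻, Z=39>38); Sr²⁺ < Rb⁺ (isoelectronic, higher Z=38 is smaller); Rb⁺ < Cs⁺ (same group, period 5 vs 6); Cs⁺ < I⁻ (both 54 e⁻, Z=55>53).
So the order is Ti⁴⁺ < Sc³⁺ < Y³⁺ < Sr²⁺ < Rb⁺ < Cs⁺ < I⁻; the 6th-smallest ion is Cs⁺.

Cs⁺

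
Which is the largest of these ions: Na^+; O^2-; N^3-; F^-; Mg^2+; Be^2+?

Work out protons and electrons: Be^2+ has 2 e⁻ (Z=4), Mg^2+ has 10 e⁻ (Z=12), Na^+ has 10 e⁻ (Z=11), F^- has 10 e⁻ (Z=9), O^2- has 10 e⁻ (Z=8), N^3- has 10 e⁻ (Z=7). Be^2+ < Mg^2+ (same group, 1 shell fewer); Mg^2+ < Na^+ (isoelectronic, higher Z=12 is smaller); Na^+ < F^- (isoelectronic, higher Z=11 is smaller); F^- < O^2- (both 10 e⁻, Z=9>8); O^2- < N^3- (both 10 e⁻, Z=8>7).

N^3-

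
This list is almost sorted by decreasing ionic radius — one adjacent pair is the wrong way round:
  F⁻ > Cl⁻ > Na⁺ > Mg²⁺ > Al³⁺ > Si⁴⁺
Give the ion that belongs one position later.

F⁻

Scanning neighbour by neighbour, only F⁻/Cl⁻ violates a trend: same group and charge — period 2 sits above period 3, so F⁻ is smaller. That makes F⁻ the one sitting a position early relative to where it belongs.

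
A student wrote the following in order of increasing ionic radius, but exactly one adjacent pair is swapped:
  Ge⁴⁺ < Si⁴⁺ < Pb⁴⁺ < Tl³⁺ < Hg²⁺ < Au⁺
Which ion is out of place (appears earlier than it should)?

Ge⁴⁺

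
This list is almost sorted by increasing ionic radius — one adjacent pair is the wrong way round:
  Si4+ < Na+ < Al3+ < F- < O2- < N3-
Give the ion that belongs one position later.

Na+

Check each adjacent pair. Na+ and Al3+ are reversed: both have 10 electrons but Z(Al)=13 > Z(Na)=11, so Al3+ should be the smaller of the two. No other neighbouring pair contradicts the periodic trends, so Na+ is the ion listed too early.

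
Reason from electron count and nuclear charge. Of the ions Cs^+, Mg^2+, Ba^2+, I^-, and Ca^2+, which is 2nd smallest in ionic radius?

Ca^2+

First list Z and electron count for each: Mg^2+: 10 e⁻, Z=12, Ca^2+: 18 e⁻, Z=20, Ba^2+: 54 e⁻, Z=56, Cs^+: 54 e⁻, Z=55, I^-: 54 e⁻, Z=53. Mg^2+ < Ca^2+ (same group, period 3 vs 4); Ca^2+ < Ba^2+ (same group, period 4 vs 6); Ba^2+ < Cs^+ (both 54 e⁻, Z=56>55); Cs^+ < I^- (isoelectronic, higher Z=55 is smaller).
So the order is Mg^2+ < Ca^2+ < Ba^2+ < Cs^+ < I^-; the 2nd-smallest ion is Ca^2+.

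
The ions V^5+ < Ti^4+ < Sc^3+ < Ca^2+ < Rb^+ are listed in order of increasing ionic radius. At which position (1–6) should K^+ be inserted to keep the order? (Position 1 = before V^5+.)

5

Electron counts and nuclear charges: V^5+: 18 e⁻, Z=23, Ti^4+: 18 e⁻, Z=22, Sc^3+: 18 e⁻, Z=21, Ca^2+: 18 e⁻, Z=20, K^+: 18 e⁻, Z=19, Rb^+: 36 e⁻, Z=37. V^5+ < Ti^4+ (isoelectronic, higher Z=23 is smaller); Ti^4+ < Sc^3+ (both 18 e⁻, Z=22>21); Sc^3+ < Ca^2+ (isoelectronic, higher Z=21 is smaller); Ca^2+ < K^+ (both 18 e⁻, Z=20>19); K^+ < Rb^+ (same group, 1 shell fewer).
The complete sequence is V^5+ < Ti^4+ < Sc^3+ < Ca^2+ < K^+ < Rb^+. K^+ sits at position 5.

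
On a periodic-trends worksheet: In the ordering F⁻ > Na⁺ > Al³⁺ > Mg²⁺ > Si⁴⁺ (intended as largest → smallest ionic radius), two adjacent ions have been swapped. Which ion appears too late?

Mg²⁺

The pair Al³⁺, Mg²⁺ is the wrong way round — both have 10 electrons but Z(Al)=13 > Z(Mg)=12, so Al³⁺ should be the smaller of the two. All other adjacent pairs agree with periodic trends, so Mg²⁺ is the misplaced ion.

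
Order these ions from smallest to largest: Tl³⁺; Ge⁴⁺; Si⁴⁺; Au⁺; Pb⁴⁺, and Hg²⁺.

Si⁴⁺ < Ge⁴⁺ < Pb⁴⁺ < Tl³⁺ < Hg²⁺ < Au⁺

Tabulating Z and e⁻: Si⁴⁺: 10 e⁻, Z=14, Ge⁴⁺: 28 e⁻, Z=32, Pb⁴⁺: 78 e⁻, Z=82, Tl³⁺: 78 e⁻, Z=81, Hg²⁺: 78 e⁻, Z=80, Au⁺: 78 e⁻, Z=79. Si⁴⁺ < Ge⁴⁺ (same group, 1 shell fewer); Ge⁴⁺ < Pb⁴⁺ (same group, period 4 vs 6); Pb⁴⁺ < Tl³⁺ (both 78 e⁻, Z=82>81); Tl³⁺ < Hg²⁺ (both 78 e⁻, Z=81>80); Hg²⁺ < Au⁺ (isoelectronic, higher Z=80 is smaller).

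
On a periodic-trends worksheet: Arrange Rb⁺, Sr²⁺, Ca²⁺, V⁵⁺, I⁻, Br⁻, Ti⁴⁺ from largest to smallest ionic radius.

I⁻ > Br⁻ > Rb⁺ > Sr²⁺ > Ca²⁺ > Ti⁴⁺ > V⁵⁺

Electron counts and nuclear charges: V⁵⁺: 18 e⁻, Z=23, Ti⁴⁺: 18 e⁻, Z=22, Ca²⁺: 18 e⁻, Z=20, Sr²⁺: 36 e⁻, Z=38, Rb⁺: 36 e⁻, Z=37, Br⁻: 36 e⁻, Z=35, I⁻: 54 e⁻, Z=53. V⁵⁺ < Ti⁴⁺ (isoelectronic, higher Z=23 is smaller); Ti⁴⁺ < Ca²⁺ (isoelectronic, higher Z=22 is smaller); Ca²⁺ < Sr²⁺ (same group, period 4 vs 5); Sr²⁺ < Rb⁺ (isoelectronic, higher Z=38 is smaller); Rb⁺ < Br⁻ (both 36 e⁻, Z=37>35); Br⁻ < I⁻ (same group, 1 shell fewer).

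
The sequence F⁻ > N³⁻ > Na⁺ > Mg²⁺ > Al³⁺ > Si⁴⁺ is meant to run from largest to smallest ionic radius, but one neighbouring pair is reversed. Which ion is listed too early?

Scanning neighbour by neighbour, only F⁻/N³⁻ violates a trend: they are isoelectronic (10 e⁻) and F has more protons than N (9 vs 7), making F⁻ smaller. That makes F⁻ the one sitting a position early relative to where it belongs.

F⁻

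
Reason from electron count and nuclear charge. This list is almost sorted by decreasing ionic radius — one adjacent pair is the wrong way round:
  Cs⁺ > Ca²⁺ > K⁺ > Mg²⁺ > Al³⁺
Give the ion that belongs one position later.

Compare adjacent ions: both have 18 electrons but Z(Ca)=20 > Z(K)=19, so Ca²⁺ should be the smaller of the two — yet in this decreasing list Ca²⁺ sits before K⁺. Nothing else is reversed, so Ca²⁺ should move one place to the right.

Ca²⁺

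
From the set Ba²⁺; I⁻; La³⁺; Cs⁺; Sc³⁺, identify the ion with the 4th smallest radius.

Cs⁺

Electron counts and nuclear charges: Sc³⁺ has 18 e⁻ (Z=21), La³⁺ has 54 e⁻ (Z=57), Ba²⁺ has 54 e⁻ (Z=56), Cs⁺ has 54 e⁻ (Z=55), I⁻ has 54 e⁻ (Z=53). Sc³⁺ < La³⁺ (same group, 2 shells fewer); La³⁺ < Ba²⁺ (isoelectronic, higher Z=57 is smaller); Ba²⁺ < Cs⁺ (both 54 e⁻, Z=56>55); Cs⁺ < I⁻ (both 54 e⁻, Z=55>53).
That gives Sc³⁺ < La³⁺ < Ba²⁺ < Cs⁺ < I⁻. From the smallest end, number 4 is Cs⁺.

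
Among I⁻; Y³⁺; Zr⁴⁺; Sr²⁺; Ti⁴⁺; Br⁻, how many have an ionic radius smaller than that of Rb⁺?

Ti⁴⁺ (Z=22, 18 e⁻), Zr⁴⁺ (Z=40, 36 e⁻), Y³⁺ (Z=39, 36 e⁻), Sr²⁺ (Z=38, 36 e⁻), Rb⁺ (Z=37, 36 e⁻), Br⁻ (Z=35, 36 e⁻), I⁻ (Z=53, 54 e⁻). Ti⁴⁺ < Zr⁴⁺ (same group, 1 shell fewer); Zr⁴⁺ < Y³⁺ (both 36 e⁻, Z=40>39); Y³⁺ < Sr²⁺ (both 36 e⁻, Z=39>38); Sr²⁺ < Rb⁺ (isoelectronic, higher Z=38 is smaller); Rb⁺ < Br⁻ (isoelectronic, higher Z=37 is smaller); Br⁻ < I⁻ (same group, period 4 vs 5).
Placing each against Rb⁺: smaller — Ti⁴⁺, Zr⁴⁺, Y³⁺, Sr²⁺; larger — Br⁻, I⁻. That's 4.

4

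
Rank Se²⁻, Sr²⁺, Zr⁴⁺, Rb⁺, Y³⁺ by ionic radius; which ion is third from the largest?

Sr²⁺

All of these have 36 electrons (isoelectronic). With the same electron cloud, the ion with the most protons pulls it in tightest. Nuclear charges: Zr⁴⁺ (Z=40), Y³⁺ (Z=39), Sr²⁺ (Z=38), Rb⁺ (Z=37), Se²⁻ (Z=34). Highest Z is smallest.
Full ascending order: Zr⁴⁺ < Y³⁺ < Sr²⁺ < Rb⁺ < Se²⁻. Counting from the largest, position 3 is Sr²⁺.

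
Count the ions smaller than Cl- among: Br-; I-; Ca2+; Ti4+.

2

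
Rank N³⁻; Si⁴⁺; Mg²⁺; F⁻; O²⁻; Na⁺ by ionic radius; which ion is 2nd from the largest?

O²⁻

Isoelectronic series (10 e⁻ each). Size is set by nuclear charge: more protons means a smaller ion. Si⁴⁺ (Z=14), Mg²⁺ (Z=12), Na⁺ (Z=11), F⁻ (Z=9), O²⁻ (Z=8), N³⁻ (Z=7).
Ordering: Si⁴⁺ < Mg²⁺ < Na⁺ < F⁻ < O²⁻ < N³⁻. The 2nd largest is O²⁻.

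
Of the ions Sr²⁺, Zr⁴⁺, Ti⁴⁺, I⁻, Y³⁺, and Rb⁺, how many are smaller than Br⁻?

5

Work out protons and electrons: Ti⁴⁺: 18 e⁻, Z=22, Zr⁴⁺: 36 e⁻, Z=40, Y³⁺: 36 e⁻, Z=39, Sr²⁺: 36 e⁻, Z=38, Rb⁺: 36 e⁻, Z=37, Br⁻: 36 e⁻, Z=35, I⁻: 54 e⁻, Z=53. Ti⁴⁺ < Zr⁴⁺ (same group, 1 shell fewer); Zr⁴⁺ < Y³⁺ (isoelectronic, higher Z=40 is smaller); Y³⁺ < Sr²⁺ (isoelectronic, higher Z=39 is smaller); Sr²⁺ < Rb⁺ (both 36 e⁻, Z=38>37); Rb⁺ < Br⁻ (both 36 e⁻, Z=37>35); Br⁻ < I⁻ (same group, period 4 vs 5).
Ordering all of them (including Br⁻) by radius gives Ti⁴⁺ < Zr⁴⁺ < Y³⁺ < Sr²⁺ < Rb⁺ < Br⁻ < I⁻. So 5 are smaller.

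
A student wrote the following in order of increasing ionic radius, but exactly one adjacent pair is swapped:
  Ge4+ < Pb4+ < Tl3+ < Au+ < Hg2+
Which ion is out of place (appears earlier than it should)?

Au+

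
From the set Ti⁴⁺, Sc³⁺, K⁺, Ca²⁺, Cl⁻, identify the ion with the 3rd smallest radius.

Ca²⁺

All of these have 18 electrons (isoelectronic). With the same electron cloud, the ion with the most protons pulls it in tightest. Nuclear charges: Ti⁴⁺ (Z=22), Sc³⁺ (Z=21), Ca²⁺ (Z=20), K⁺ (Z=19), Cl⁻ (Z=17). Highest Z is smallest.
Ordering: Ti⁴⁺ < Sc³⁺ < Ca²⁺ < K⁺ < Cl⁻. The 3rd smallest is Ca²⁺.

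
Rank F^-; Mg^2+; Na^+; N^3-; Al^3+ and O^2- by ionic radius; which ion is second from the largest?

O^2-

All of these have 10 electrons (isoelectronic). With the same electron cloud, the ion with the most protons pulls it in tightest. Nuclear charges: Al^3+ (Z=13), Mg^2+ (Z=12), Na^+ (Z=11), F^- (Z=9), O^2- (Z=8), N^3- (Z=7). Highest Z is smallest.
That gives Al^3+ < Mg^2+ < Na^+ < F^- < O^2- < N^3-. From the largest end, number 2 is O^2-.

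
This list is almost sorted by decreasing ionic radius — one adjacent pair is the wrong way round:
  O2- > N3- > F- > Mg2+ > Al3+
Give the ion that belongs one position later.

The pair O2-, N3- is the wrong way round — O2- and N3- share 10 electrons; the higher nuclear charge on O (Z=8) contracts it more, so O2- < N3-. All other adjacent pairs agree with periodic trends, so O2- is the misplaced ion.

O2-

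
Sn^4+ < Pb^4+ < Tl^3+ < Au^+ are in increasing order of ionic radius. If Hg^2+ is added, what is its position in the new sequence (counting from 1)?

Sn^4+ has 46 e⁻ (Z=50), Pb^4+ has 78 e⁻ (Z=82), Tl^3+ has 78 e⁻ (Z=81), Hg^2+ has 78 e⁻ (Z=80), Au^+ has 78 e⁻ (Z=79). Sn^4+ < Pb^4+ (same group, 1 shell fewer); Pb^4+ < Tl^3+ (both 78 e⁻, Z=82>81); Tl^3+ < Hg^2+ (both 78 e⁻, Z=81>80); Hg^2+ < Au^+ (isoelectronic, higher Z=80 is smaller).
The complete sequence is Sn^4+ < Pb^4+ < Tl^3+ < Hg^2+ < Au^+. Hg^2+ sits at position 4.

4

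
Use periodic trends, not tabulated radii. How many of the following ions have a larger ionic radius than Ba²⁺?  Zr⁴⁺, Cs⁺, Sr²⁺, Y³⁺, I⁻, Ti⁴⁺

First list Z and electron count for each: Ti⁴⁺ has 18 e⁻ (Z=22), Zr⁴⁺ has 36 e⁻ (Z=40), Y³⁺ has 36 e⁻ (Z=39), Sr²⁺ has 36 e⁻ (Z=38), Ba²⁺ has 54 e⁻ (Z=56), Cs⁺ has 54 e⁻ (Z=55), I⁻ has 54 e⁻ (Z=53). Ti⁴⁺ < Zr⁴⁺ (same group, period 4 vs 5); Zr⁴⁺ < Y³⁺ (both 36 e⁻, Z=40>39); Y³⁺ < Sr²⁺ (isoelectronic, higher Z=39 is smaller); Sr²⁺ < Ba²⁺ (same group, 1 shell fewer); Ba²⁺ < Cs⁺ (both 54 e⁻, Z=56>55); Cs⁺ < I⁻ (both 54 e⁻, Z=55>53).
Placing each against Ba²⁺: smaller — Ti⁴⁺, Zr⁴⁺, Y³⁺, Sr²⁺; larger — Cs⁺, I⁻. Count: 2.

2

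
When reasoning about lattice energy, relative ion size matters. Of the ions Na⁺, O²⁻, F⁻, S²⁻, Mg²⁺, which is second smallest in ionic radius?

Electron counts and nuclear charges: Mg²⁺: 10 e⁻, Z=12, Na⁺: 10 e⁻, Z=11, F⁻: 10 e⁻, Z=9, O²⁻: 10 e⁻, Z=8, S²⁻: 18 e⁻, Z=16. Mg²⁺ < Na⁺ (both 10 e⁻, Z=12>11); Na⁺ < F⁻ (isoelectronic, higher Z=11 is smaller); F⁻ < O²⁻ (both 10 e⁻, Z=9>8); O²⁻ < S²⁻ (same group, period 2 vs 3).
That gives Mg²⁺ < Na⁺ < F⁻ < O²⁻ < S²⁻. From the smallest end, number 2 is Na⁺.

Na⁺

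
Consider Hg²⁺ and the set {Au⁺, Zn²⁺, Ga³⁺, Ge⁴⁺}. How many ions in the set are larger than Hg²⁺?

1

First list Z and electron count for each: Ge⁴⁺: 28 e⁻, Z=32, Ga³⁺: 28 e⁻, Z=31, Zn²⁺: 28 e⁻, Z=30, Hg²⁺: 78 e⁻, Z=80, Au⁺: 78 e⁻, Z=79. Ge⁴⁺ < Ga³⁺ (both 28 e⁻, Z=32>31); Ga³⁺ < Zn²⁺ (both 28 e⁻, Z=31>30); Zn²⁺ < Hg²⁺ (same group, 2 shells fewer); Hg²⁺ < Au⁺ (both 78 e⁻, Z=80>79).
Placing each against Hg²⁺: smaller — Ge⁴⁺, Ga³⁺, Zn²⁺; larger — Au⁺. Count: 1.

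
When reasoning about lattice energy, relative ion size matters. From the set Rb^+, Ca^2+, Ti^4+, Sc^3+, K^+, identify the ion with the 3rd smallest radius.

Ca^2+

Ti^4+ has 18 e⁻ (Z=22), Sc^3+ has 18 e⁻ (Z=21), Ca^2+ has 18 e⁻ (Z=20), K^+ has 18 e⁻ (Z=19), Rb^+ has 36 e⁻ (Z=37). Ti^4+ < Sc^3+ (isoelectronic, higher Z=22 is smaller); Sc^3+ < Ca^2+ (isoelectronic, higher Z=21 is smaller); Ca^2+ < K^+ (isoelectronic, higher Z=20 is smaller); K^+ < Rb^+ (same group, 1 shell fewer).
Full ascending order: Ti^4+ < Sc^3+ < Ca^2+ < K^+ < Rb^+. Counting from the smallest, position 3 is Ca^2+.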